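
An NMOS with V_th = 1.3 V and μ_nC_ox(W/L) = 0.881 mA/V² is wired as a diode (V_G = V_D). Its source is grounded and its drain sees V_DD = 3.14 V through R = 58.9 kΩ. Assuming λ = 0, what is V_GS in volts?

V_GS = 1.55 V

With gate tied to drain, V_GS = V_DS ≥ V_GS − V_th, so the device is in saturation.
KCL at the drain: ½ k_n (V_GS − V_th)² = (V_DD − V_GS)/R.
Let x = V_GS − 1.3. Then 25.9 x² + x − 1.84 = 0, giving x = 0.248 V (positive root), so V_GS = 1.55 V.
I_D = (V_DD − V_GS)/R = (3.14 − 1.55) / 58.9 = 0.027 mA.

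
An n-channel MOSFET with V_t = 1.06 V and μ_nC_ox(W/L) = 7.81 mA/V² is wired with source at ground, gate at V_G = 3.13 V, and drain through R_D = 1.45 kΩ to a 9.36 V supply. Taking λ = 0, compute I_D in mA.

V_GS = V_G = 3.13 V, so V_ov = 3.13 − 1.06 = 2.07 V.
Assume saturation: I_D = ½ k_n V_ov² = 0.5 × 7.81 × 2.07² = 16.7 mA, giving V_DS = V_DD − I_D R_D = 9.36 − 16.7 × 1.45 = -14.9 V.
But -14.9 V < V_ov = 2.07 V, so the device is actually in triode.
In triode I_D = k_n[V_ov V_DS − ½ V_DS²] and I_D = (V_DD − V_DS)/R_D. Equating: 5.66 V_DS² − 24.44 V_DS + 9.36 = 0, giving V_DS = 0.425 V (the root below V_ov).
I_D = (9.36 − 0.425) / 1.45 = 6.16 mA.

I_D = 6.16 mA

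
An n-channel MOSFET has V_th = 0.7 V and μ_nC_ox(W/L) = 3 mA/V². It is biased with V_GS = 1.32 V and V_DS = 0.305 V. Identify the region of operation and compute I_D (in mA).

Triode; I_D = 0.428 mA

V_ov = V_GS − V_th = 1.32 − 0.7 = 0.62 V.
Since V_DS = 0.305 V < V_ov = 0.62 V, the device is in the triode region.
I_D = k_n [V_ov · V_DS − ½ V_DS²] = 3 × [0.62 × 0.305 − 0.5 × 0.305²] = 0.428 mA.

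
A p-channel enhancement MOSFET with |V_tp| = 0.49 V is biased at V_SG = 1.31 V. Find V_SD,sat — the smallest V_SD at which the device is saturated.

The boundary between triode and saturation is V_SD = V_SG − |V_tp| = V_ov.
V_ov = 1.31 − 0.49 = 0.82 V.

V_SD,sat = 0.820 V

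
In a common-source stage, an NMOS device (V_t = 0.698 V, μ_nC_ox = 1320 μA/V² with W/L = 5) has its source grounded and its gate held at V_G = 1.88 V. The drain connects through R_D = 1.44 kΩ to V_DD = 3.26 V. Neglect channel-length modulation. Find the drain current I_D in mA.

V_GS = V_G = 1.88 V, so V_ov = 1.88 − 0.698 = 1.18 V.
k_n = μ_nC_ox · (W/L) = 6.6 mA/V².
Assume saturation: I_D = ½ k_n V_ov² = 0.5 × 6.6 × 1.18² = 4.61 mA, giving V_DS = V_DD − I_D R_D = 3.26 − 4.61 × 1.44 = -3.38 V.
But -3.38 V < V_ov = 1.18 V, so the device is actually in triode.
In triode I_D = k_n[V_ov V_DS − ½ V_DS²] and I_D = (V_DD − V_DS)/R_D. Equating: 4.75 V_DS² − 12.23 V_DS + 3.26 = 0, giving V_DS = 0.302 V (the root below V_ov).
I_D = (3.26 − 0.302) / 1.44 = 2.05 mA.

I_D = 2.05 mA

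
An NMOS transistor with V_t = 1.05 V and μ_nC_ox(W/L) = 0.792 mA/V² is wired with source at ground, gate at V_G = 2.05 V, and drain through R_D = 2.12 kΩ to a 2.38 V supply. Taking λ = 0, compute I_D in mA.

I_D = 0.396 mA

V_GS = V_G = 2.05 V, so V_ov = 2.05 − 1.05 = 1 V.
Assume saturation: I_D = ½ k_n V_ov² = 0.5 × 0.792 × 1² = 0.396 mA, giving V_DS = V_DD − I_D R_D = 2.38 − 0.396 × 2.12 = 1.54 V.
V_DS = 1.54 V ≥ V_ov = 1 V, confirming saturation.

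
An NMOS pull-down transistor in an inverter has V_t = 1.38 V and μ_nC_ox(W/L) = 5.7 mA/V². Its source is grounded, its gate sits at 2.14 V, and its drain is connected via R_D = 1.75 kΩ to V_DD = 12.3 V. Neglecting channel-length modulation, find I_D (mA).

I_D = 1.65 mA

V_GS = V_G = 2.14 V, so V_ov = 2.14 − 1.38 = 0.76 V.
Assume saturation: I_D = ½ k_n V_ov² = 0.5 × 5.7 × 0.76² = 1.65 mA, giving V_DS = V_DD − I_D R_D = 12.3 − 1.65 × 1.75 = 9.42 V.
V_DS = 9.42 V ≥ V_ov = 0.76 V, confirming saturation.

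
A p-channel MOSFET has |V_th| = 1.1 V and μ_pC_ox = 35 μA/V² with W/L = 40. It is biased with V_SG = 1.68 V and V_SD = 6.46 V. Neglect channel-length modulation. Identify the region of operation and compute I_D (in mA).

k_p = μ_pC_ox · (W/L) = 1.4 mA/V².
V_ov = V_SG − |V_th| = 1.68 − 1.1 = 0.58 V.
Since V_SD = 6.46 V ≥ V_ov = 0.58 V, the device is in saturation.
I_D = ½ k_p V_ov² = 0.5 × 1.4 × 0.58² = 0.235 mA.

Saturation; I_D = 0.235 mA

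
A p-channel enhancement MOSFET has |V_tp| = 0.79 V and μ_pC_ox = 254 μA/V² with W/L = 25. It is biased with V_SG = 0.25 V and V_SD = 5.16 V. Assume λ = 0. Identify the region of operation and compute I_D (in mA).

Cutoff; I_D = 0 mA

V_SG = 0.25 V < |V_tp| = 0.79 V, so the transistor is in cutoff.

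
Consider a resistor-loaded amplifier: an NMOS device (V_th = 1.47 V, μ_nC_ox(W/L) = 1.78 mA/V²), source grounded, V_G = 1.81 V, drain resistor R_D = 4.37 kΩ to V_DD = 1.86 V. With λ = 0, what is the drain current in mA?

V_GS = V_G = 1.81 V, so V_ov = 1.81 − 1.47 = 0.34 V.
Assume saturation: I_D = ½ k_n V_ov² = 0.5 × 1.78 × 0.34² = 0.103 mA, giving V_DS = V_DD − I_D R_D = 1.86 − 0.103 × 4.37 = 1.41 V.
V_DS = 1.41 V ≥ V_ov = 0.34 V, confirming saturation.

I_D = 0.103 mA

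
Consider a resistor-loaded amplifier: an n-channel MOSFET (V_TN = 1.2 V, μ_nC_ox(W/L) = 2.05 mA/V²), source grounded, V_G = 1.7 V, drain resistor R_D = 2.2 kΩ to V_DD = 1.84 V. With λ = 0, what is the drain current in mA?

V_GS = V_G = 1.7 V, so V_ov = 1.7 − 1.2 = 0.5 V.
Assume saturation: I_D = ½ k_n V_ov² = 0.5 × 2.05 × 0.5² = 0.256 mA, giving V_DS = V_DD − I_D R_D = 1.84 − 0.256 × 2.2 = 1.28 V.
V_DS = 1.28 V ≥ V_ov = 0.5 V, confirming saturation.

I_D = 0.256 mA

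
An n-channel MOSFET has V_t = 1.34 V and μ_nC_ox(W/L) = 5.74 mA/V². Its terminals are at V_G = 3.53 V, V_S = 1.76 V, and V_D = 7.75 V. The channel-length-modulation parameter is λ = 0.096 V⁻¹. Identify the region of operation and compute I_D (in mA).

V_GS = V_G − V_S = 3.53 − 1.76 = 1.77 V; V_DS = V_D − V_S = 7.75 − 1.76 = 5.99 V.
V_ov = V_GS − V_t = 1.77 − 1.34 = 0.43 V.
Since V_DS = 5.99 V ≥ V_ov = 0.43 V, the device is in saturation.
I_D = ½ k_n V_ov² (1 + λ V_DS) = 0.5 × 5.74 × 0.43² × (1 + 0.096 × 5.99) = 0.836 mA.

Saturation; I_D = 0.836 mA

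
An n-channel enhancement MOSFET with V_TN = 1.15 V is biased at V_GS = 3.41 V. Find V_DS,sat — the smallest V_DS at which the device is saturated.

V_DS,sat = 2.26 V

The boundary between triode and saturation is V_DS = V_GS − V_TN = V_ov.
V_ov = 3.41 − 1.15 = 2.26 V.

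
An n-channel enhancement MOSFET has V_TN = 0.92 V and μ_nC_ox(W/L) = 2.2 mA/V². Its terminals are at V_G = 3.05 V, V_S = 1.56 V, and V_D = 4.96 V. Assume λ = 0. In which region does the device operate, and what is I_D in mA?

V_GS = V_G − V_S = 3.05 − 1.56 = 1.49 V; V_DS = V_D − V_S = 4.96 − 1.56 = 3.4 V.
V_ov = V_GS − V_TN = 1.49 − 0.92 = 0.57 V.
Since V_DS = 3.4 V ≥ V_ov = 0.57 V, the device is in saturation.
I_D = ½ k_n V_ov² = 0.5 × 2.2 × 0.57² = 0.357 mA.

Saturation; I_D = 0.357 mA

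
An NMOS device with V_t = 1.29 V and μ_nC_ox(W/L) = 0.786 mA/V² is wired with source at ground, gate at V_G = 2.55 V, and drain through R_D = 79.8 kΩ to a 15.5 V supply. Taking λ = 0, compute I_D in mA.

V_GS = V_G = 2.55 V, so V_ov = 2.55 − 1.29 = 1.26 V.
Assume saturation: I_D = ½ k_n V_ov² = 0.5 × 0.786 × 1.26² = 0.624 mA, giving V_DS = V_DD − I_D R_D = 15.5 − 0.624 × 79.8 = -34.3 V.
But -34.3 V < V_ov = 1.26 V, so the device is actually in triode.
In triode I_D = k_n[V_ov V_DS − ½ V_DS²] and I_D = (V_DD − V_DS)/R_D. Equating: 31.4 V_DS² − 80.03 V_DS + 15.5 = 0, giving V_DS = 0.211 V (the root below V_ov).
I_D = (15.5 − 0.211) / 79.8 = 0.192 mA.

I_D = 0.192 mA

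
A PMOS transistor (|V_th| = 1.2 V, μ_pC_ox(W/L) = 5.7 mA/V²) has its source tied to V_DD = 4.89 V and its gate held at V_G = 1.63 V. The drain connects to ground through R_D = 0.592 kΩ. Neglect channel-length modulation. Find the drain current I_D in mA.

V_SG = V_DD − V_G = 4.89 − 1.63 = 3.26 V, so V_ov = 3.26 − 1.2 = 2.06 V.
Assume saturation: I_D = ½ k_p V_ov² = 0.5 × 5.7 × 2.06² = 12.1 mA, giving V_SD = V_DD − I_D R_D = 4.89 − 12.1 × 0.592 = -2.27 V.
But -2.27 V < V_ov = 2.06 V, so the device is actually in triode.
In triode I_D = k_p[V_ov V_SD − ½ V_SD²] and I_D = (V_DD − V_SD)/R_D. Equating: 1.69 V_SD² − 7.951 V_SD + 4.89 = 0, giving V_SD = 0.727 V (the root below V_ov).
I_D = (4.89 − 0.727) / 0.592 = 7.03 mA.

I_D = 7.03 mA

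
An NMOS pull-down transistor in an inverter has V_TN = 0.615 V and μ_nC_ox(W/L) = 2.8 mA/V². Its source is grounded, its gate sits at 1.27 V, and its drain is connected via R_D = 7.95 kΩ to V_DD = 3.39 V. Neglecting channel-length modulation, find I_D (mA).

I_D = 0.393 mA

V_GS = V_G = 1.27 V, so V_ov = 1.27 − 0.615 = 0.655 V.
Assume saturation: I_D = ½ k_n V_ov² = 0.5 × 2.8 × 0.655² = 0.601 mA, giving V_DS = V_DD − I_D R_D = 3.39 − 0.601 × 7.95 = -1.39 V.
But -1.39 V < V_ov = 0.655 V, so the device is actually in triode.
In triode I_D = k_n[V_ov V_DS − ½ V_DS²] and I_D = (V_DD − V_DS)/R_D. Equating: 11.1 V_DS² − 15.58 V_DS + 3.39 = 0, giving V_DS = 0.269 V (the root below V_ov).
I_D = (3.39 − 0.269) / 7.95 = 0.393 mA.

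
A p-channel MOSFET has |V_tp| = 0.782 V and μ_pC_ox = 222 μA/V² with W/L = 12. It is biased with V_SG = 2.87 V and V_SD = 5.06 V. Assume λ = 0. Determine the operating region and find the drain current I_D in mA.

Saturation; I_D = 5.81 mA

k_p = μ_pC_ox · (W/L) = 2.664 mA/V².
V_ov = V_SG − |V_tp| = 2.87 − 0.782 = 2.09 V.
Since V_SD = 5.06 V ≥ V_ov = 2.09 V, the device is in saturation.
I_D = ½ k_p V_ov² = 0.5 × 2.664 × 2.09² = 5.81 mA.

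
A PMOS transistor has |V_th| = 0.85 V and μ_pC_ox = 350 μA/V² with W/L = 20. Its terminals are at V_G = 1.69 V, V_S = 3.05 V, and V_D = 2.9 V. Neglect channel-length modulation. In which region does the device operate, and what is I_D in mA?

Triode; I_D = 0.457 mA

V_SG = V_S − V_G = 3.05 − 1.69 = 1.36 V; V_SD = V_S − V_D = 3.05 − 2.9 = 0.15 V.
k_p = μ_pC_ox · (W/L) = 7 mA/V².
V_ov = V_SG − |V_th| = 1.36 − 0.85 = 0.51 V.
Since V_SD = 0.15 V < V_ov = 0.51 V, the device is in the triode region.
I_D = k_p [V_ov · V_SD − ½ V_SD²] = 7 × [0.51 × 0.15 − 0.5 × 0.15²] = 0.457 mA.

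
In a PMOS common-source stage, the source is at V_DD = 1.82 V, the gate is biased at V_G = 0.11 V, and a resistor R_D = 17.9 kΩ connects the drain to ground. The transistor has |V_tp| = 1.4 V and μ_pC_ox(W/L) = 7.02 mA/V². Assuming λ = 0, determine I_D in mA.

V_SG = V_DD − V_G = 1.82 − 0.11 = 1.71 V, so V_ov = 1.71 − 1.4 = 0.31 V.
Assume saturation: I_D = ½ k_p V_ov² = 0.5 × 7.02 × 0.31² = 0.337 mA, giving V_SD = V_DD − I_D R_D = 1.82 − 0.337 × 17.9 = -4.22 V.
But -4.22 V < V_ov = 0.31 V, so the device is actually in triode.
In triode I_D = k_p[V_ov V_SD − ½ V_SD²] and I_D = (V_DD − V_SD)/R_D. Equating: 62.8 V_SD² − 39.95 V_SD + 1.82 = 0, giving V_SD = 0.0494 V (the root below V_ov).
I_D = (1.82 − 0.0494) / 17.9 = 0.0989 mA.

I_D = 0.0989 mA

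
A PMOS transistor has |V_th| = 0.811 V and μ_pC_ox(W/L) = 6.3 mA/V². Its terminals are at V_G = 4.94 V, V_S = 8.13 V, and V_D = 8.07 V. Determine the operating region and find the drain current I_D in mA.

Triode; I_D = 0.888 mA

V_SG = V_S − V_G = 8.13 − 4.94 = 3.19 V; V_SD = V_S − V_D = 8.13 − 8.07 = 0.06 V.
V_ov = V_SG − |V_th| = 3.19 − 0.811 = 2.38 V.
Since V_SD = 0.06 V < V_ov = 2.38 V, the device is in the triode region.
I_D = k_p [V_ov · V_SD − ½ V_SD²] = 6.3 × [2.38 × 0.06 − 0.5 × 0.06²] = 0.888 mA.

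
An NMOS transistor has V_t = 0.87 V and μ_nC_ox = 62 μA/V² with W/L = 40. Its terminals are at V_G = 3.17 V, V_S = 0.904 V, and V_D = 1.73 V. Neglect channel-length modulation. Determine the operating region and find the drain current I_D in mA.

Triode; I_D = 2.01 mA

V_GS = V_G − V_S = 3.17 − 0.904 = 2.27 V; V_DS = V_D − V_S = 1.73 − 0.904 = 0.826 V.
k_n = μ_nC_ox · (W/L) = 2.48 mA/V².
V_ov = V_GS − V_t = 2.27 − 0.87 = 1.4 V.
Since V_DS = 0.826 V < V_ov = 1.4 V, the device is in the triode region.
I_D = k_n [V_ov · V_DS − ½ V_DS²] = 2.48 × [1.4 × 0.826 − 0.5 × 0.826²] = 2.01 mA.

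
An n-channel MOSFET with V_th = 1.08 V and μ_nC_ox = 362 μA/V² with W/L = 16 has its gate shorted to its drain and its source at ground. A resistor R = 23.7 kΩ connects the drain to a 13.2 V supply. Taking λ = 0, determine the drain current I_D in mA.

I_D = 0.494 mA

With gate tied to drain, V_GS = V_DS ≥ V_GS − V_th, so the device is in saturation.
k_n = μ_nC_ox · (W/L) = 5.792 mA/V².
KCL at the drain: ½ k_n (V_GS − V_th)² = (V_DD − V_GS)/R.
Let x = V_GS − 1.08. Then 68.6 x² + x − 12.12 = 0, giving x = 0.413 V (positive root), so V_GS = 1.49 V.
I_D = (V_DD − V_GS)/R = (13.2 − 1.49) / 23.7 = 0.494 mA.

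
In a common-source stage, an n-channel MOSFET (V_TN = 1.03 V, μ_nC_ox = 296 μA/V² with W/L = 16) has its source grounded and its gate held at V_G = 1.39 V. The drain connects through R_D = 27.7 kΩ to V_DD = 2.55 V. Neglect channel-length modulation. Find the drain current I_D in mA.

V_GS = V_G = 1.39 V, so V_ov = 1.39 − 1.03 = 0.36 V.
k_n = μ_nC_ox · (W/L) = 4.736 mA/V².
Assume saturation: I_D = ½ k_n V_ov² = 0.5 × 4.736 × 0.36² = 0.307 mA, giving V_DS = V_DD − I_D R_D = 2.55 − 0.307 × 27.7 = -5.95 V.
But -5.95 V < V_ov = 0.36 V, so the device is actually in triode.
In triode I_D = k_n[V_ov V_DS − ½ V_DS²] and I_D = (V_DD − V_DS)/R_D. Equating: 65.6 V_DS² − 48.23 V_DS + 2.55 = 0, giving V_DS = 0.0573 V (the root below V_ov).
I_D = (2.55 − 0.0573) / 27.7 = 0.09 mA.

I_D = 0.0900 mA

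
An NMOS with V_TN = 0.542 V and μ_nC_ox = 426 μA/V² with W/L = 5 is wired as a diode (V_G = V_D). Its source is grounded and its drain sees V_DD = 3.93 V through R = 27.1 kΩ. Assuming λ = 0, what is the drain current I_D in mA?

I_D = 0.113 mA

With gate tied to drain, V_GS = V_DS ≥ V_GS − V_TN, so the device is in saturation.
k_n = μ_nC_ox · (W/L) = 2.13 mA/V².
KCL at the drain: ½ k_n (V_GS − V_TN)² = (V_DD − V_GS)/R.
Let x = V_GS − 0.542. Then 28.9 x² + x − 3.388 = 0, giving x = 0.326 V (positive root), so V_GS = 0.868 V.
I_D = (V_DD − V_GS)/R = (3.93 − 0.868) / 27.1 = 0.113 mA.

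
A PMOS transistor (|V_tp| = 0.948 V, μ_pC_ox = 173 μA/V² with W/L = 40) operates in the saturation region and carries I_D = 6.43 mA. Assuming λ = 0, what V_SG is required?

k_p = μ_pC_ox · (W/L) = 6.92 mA/V².
In saturation I_D = ½ k_p (V_SG − |V_tp|)², so V_SG − |V_tp| = √(2 I_D / k_p) = √(2 × 6.43 / 6.92) = 1.36 V.
V_SG = 0.948 + 1.36 = 2.31 V.

V_SG = 2.31 V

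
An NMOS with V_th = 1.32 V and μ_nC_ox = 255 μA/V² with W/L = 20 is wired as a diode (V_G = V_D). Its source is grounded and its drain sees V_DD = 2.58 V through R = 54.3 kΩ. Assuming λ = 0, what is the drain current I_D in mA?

I_D = 0.0215 mA

With gate tied to drain, V_GS = V_DS ≥ V_GS − V_th, so the device is in saturation.
k_n = μ_nC_ox · (W/L) = 5.1 mA/V².
KCL at the drain: ½ k_n (V_GS − V_th)² = (V_DD − V_GS)/R.
Let x = V_GS − 1.32. Then 138 x² + x − 1.26 = 0, giving x = 0.0919 V (positive root), so V_GS = 1.41 V.
I_D = (V_DD − V_GS)/R = (2.58 − 1.41) / 54.3 = 0.0215 mA.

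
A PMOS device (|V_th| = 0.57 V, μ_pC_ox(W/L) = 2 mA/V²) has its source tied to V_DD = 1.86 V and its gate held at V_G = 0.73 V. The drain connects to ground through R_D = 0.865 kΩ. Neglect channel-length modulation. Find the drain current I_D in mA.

V_SG = V_DD − V_G = 1.86 − 0.73 = 1.13 V, so V_ov = 1.13 − 0.57 = 0.56 V.
Assume saturation: I_D = ½ k_p V_ov² = 0.5 × 2 × 0.56² = 0.314 mA, giving V_SD = V_DD − I_D R_D = 1.86 − 0.314 × 0.865 = 1.59 V.
V_SD = 1.59 V ≥ V_ov = 0.56 V, confirming saturation.

I_D = 0.314 mA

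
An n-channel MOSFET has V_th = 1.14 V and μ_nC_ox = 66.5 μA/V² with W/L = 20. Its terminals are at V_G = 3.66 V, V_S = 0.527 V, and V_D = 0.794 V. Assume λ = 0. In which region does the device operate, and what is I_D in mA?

V_GS = V_G − V_S = 3.66 − 0.527 = 3.13 V; V_DS = V_D − V_S = 0.794 − 0.527 = 0.267 V.
k_n = μ_nC_ox · (W/L) = 1.33 mA/V².
V_ov = V_GS − V_th = 3.13 − 1.14 = 1.99 V.
Since V_DS = 0.267 V < V_ov = 1.99 V, the device is in the triode region.
I_D = k_n [V_ov · V_DS − ½ V_DS²] = 1.33 × [1.99 × 0.267 − 0.5 × 0.267²] = 0.66 mA.

Triode; I_D = 0.660 mA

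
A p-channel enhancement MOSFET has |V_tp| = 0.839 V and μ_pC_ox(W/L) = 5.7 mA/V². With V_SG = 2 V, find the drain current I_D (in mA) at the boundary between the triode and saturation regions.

At the boundary V_SD = V_ov = V_SG − |V_tp| = 2 − 0.839 = 1.16 V.
I_D = ½ k_p V_ov² = 0.5 × 5.7 × 1.16² = 3.84 mA.

I_D = 3.84 mA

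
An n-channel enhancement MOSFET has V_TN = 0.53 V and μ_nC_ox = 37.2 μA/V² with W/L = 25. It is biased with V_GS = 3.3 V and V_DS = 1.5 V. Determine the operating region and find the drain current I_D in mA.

k_n = μ_nC_ox · (W/L) = 0.93 mA/V².
V_ov = V_GS − V_TN = 3.3 − 0.53 = 2.77 V.
Since V_DS = 1.5 V < V_ov = 2.77 V, the device is in the triode region.
I_D = k_n [V_ov · V_DS − ½ V_DS²] = 0.93 × [2.77 × 1.5 − 0.5 × 1.5²] = 2.82 mA.

Triode; I_D = 2.82 mA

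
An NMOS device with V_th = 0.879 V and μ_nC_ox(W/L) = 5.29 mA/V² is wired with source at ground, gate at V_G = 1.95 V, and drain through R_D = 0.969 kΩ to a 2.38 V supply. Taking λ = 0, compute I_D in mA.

I_D = 2.00 mA

V_GS = V_G = 1.95 V, so V_ov = 1.95 − 0.879 = 1.07 V.
Assume saturation: I_D = ½ k_n V_ov² = 0.5 × 5.29 × 1.07² = 3.03 mA, giving V_DS = V_DD − I_D R_D = 2.38 − 3.03 × 0.969 = -0.56 V.
But -0.56 V < V_ov = 1.07 V, so the device is actually in triode.
In triode I_D = k_n[V_ov V_DS − ½ V_DS²] and I_D = (V_DD − V_DS)/R_D. Equating: 2.56 V_DS² − 6.49 V_DS + 2.38 = 0, giving V_DS = 0.445 V (the root below V_ov).
I_D = (2.38 − 0.445) / 0.969 = 2 mA.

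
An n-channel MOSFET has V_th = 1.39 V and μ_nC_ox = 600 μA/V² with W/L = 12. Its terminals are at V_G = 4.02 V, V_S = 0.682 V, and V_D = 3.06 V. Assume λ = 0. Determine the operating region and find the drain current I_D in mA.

Saturation; I_D = 13.7 mA

V_GS = V_G − V_S = 4.02 − 0.682 = 3.34 V; V_DS = V_D − V_S = 3.06 − 0.682 = 2.38 V.
k_n = μ_nC_ox · (W/L) = 7.2 mA/V².
V_ov = V_GS − V_th = 3.34 − 1.39 = 1.95 V.
Since V_DS = 2.38 V ≥ V_ov = 1.95 V, the device is in saturation.
I_D = ½ k_n V_ov² = 0.5 × 7.2 × 1.95² = 13.7 mA.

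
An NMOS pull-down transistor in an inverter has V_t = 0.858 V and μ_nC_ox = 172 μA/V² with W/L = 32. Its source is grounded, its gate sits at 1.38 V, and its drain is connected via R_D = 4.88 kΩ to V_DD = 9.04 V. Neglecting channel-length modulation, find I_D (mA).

V_GS = V_G = 1.38 V, so V_ov = 1.38 − 0.858 = 0.522 V.
k_n = μ_nC_ox · (W/L) = 5.504 mA/V².
Assume saturation: I_D = ½ k_n V_ov² = 0.5 × 5.504 × 0.522² = 0.75 mA, giving V_DS = V_DD − I_D R_D = 9.04 − 0.75 × 4.88 = 5.38 V.
V_DS = 5.38 V ≥ V_ov = 0.522 V, confirming saturation.

I_D = 0.750 mA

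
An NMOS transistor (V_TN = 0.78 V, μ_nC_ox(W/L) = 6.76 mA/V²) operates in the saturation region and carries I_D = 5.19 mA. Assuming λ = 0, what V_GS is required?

In saturation I_D = ½ k_n (V_GS − V_TN)², so V_GS − V_TN = √(2 I_D / k_n) = √(2 × 5.19 / 6.76) = 1.24 V.
V_GS = 0.78 + 1.24 = 2.02 V.

V_GS = 2.02 V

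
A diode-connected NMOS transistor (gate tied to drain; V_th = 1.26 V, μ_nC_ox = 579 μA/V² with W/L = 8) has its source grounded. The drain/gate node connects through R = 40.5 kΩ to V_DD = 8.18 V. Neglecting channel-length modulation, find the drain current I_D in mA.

I_D = 0.164 mA

With gate tied to drain, V_GS = V_DS ≥ V_GS − V_th, so the device is in saturation.
k_n = μ_nC_ox · (W/L) = 4.632 mA/V².
KCL at the drain: ½ k_n (V_GS − V_th)² = (V_DD − V_GS)/R.
Let x = V_GS − 1.26. Then 93.8 x² + x − 6.92 = 0, giving x = 0.266 V (positive root), so V_GS = 1.53 V.
I_D = (V_DD − V_GS)/R = (8.18 − 1.53) / 40.5 = 0.164 mA.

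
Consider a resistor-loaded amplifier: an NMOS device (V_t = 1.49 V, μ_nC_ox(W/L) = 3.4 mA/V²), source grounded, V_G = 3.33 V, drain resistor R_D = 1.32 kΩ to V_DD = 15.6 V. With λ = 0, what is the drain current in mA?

I_D = 5.76 mA

V_GS = V_G = 3.33 V, so V_ov = 3.33 − 1.49 = 1.84 V.
Assume saturation: I_D = ½ k_n V_ov² = 0.5 × 3.4 × 1.84² = 5.76 mA, giving V_DS = V_DD − I_D R_D = 15.6 − 5.76 × 1.32 = 8 V.
V_DS = 8 V ≥ V_ov = 1.84 V, confirming saturation.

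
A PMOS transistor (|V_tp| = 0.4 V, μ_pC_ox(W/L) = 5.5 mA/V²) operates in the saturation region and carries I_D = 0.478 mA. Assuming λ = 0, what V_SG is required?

V_SG = 0.817 V

In saturation I_D = ½ k_p (V_SG − |V_tp|)², so V_SG − |V_tp| = √(2 I_D / k_p) = √(2 × 0.478 / 5.5) = 0.417 V.
V_SG = 0.4 + 0.417 = 0.817 V.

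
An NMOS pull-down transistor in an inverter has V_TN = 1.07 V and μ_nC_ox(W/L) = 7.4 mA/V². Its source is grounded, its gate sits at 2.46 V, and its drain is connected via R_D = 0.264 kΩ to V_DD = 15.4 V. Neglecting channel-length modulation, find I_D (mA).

I_D = 7.15 mA

V_GS = V_G = 2.46 V, so V_ov = 2.46 − 1.07 = 1.39 V.
Assume saturation: I_D = ½ k_n V_ov² = 0.5 × 7.4 × 1.39² = 7.15 mA, giving V_DS = V_DD − I_D R_D = 15.4 − 7.15 × 0.264 = 13.5 V.
V_DS = 13.5 V ≥ V_ov = 1.39 V, confirming saturation.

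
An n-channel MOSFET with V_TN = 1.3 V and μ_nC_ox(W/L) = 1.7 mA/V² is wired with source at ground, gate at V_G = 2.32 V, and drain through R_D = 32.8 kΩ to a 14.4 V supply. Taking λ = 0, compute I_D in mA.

I_D = 0.430 mA

V_GS = V_G = 2.32 V, so V_ov = 2.32 − 1.3 = 1.02 V.
Assume saturation: I_D = ½ k_n V_ov² = 0.5 × 1.7 × 1.02² = 0.884 mA, giving V_DS = V_DD − I_D R_D = 14.4 − 0.884 × 32.8 = -14.6 V.
But -14.6 V < V_ov = 1.02 V, so the device is actually in triode.
In triode I_D = k_n[V_ov V_DS − ½ V_DS²] and I_D = (V_DD − V_DS)/R_D. Equating: 27.9 V_DS² − 57.88 V_DS + 14.4 = 0, giving V_DS = 0.289 V (the root below V_ov).
I_D = (14.4 − 0.289) / 32.8 = 0.43 mA.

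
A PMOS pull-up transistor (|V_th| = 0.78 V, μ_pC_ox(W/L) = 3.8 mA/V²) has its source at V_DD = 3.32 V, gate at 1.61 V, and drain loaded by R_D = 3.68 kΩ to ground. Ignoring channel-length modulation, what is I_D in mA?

V_SG = V_DD − V_G = 3.32 − 1.61 = 1.71 V, so V_ov = 1.71 − 0.78 = 0.93 V.
Assume saturation: I_D = ½ k_p V_ov² = 0.5 × 3.8 × 0.93² = 1.64 mA, giving V_SD = V_DD − I_D R_D = 3.32 − 1.64 × 3.68 = -2.73 V.
But -2.73 V < V_ov = 0.93 V, so the device is actually in triode.
In triode I_D = k_p[V_ov V_SD − ½ V_SD²] and I_D = (V_DD − V_SD)/R_D. Equating: 6.99 V_SD² − 14.01 V_SD + 3.32 = 0, giving V_SD = 0.275 V (the root below V_ov).
I_D = (3.32 − 0.275) / 3.68 = 0.828 mA.

I_D = 0.828 mA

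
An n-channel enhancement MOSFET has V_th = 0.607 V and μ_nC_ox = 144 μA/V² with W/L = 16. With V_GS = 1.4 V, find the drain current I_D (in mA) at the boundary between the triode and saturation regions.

I_D = 0.724 mA

At the boundary V_DS = V_ov = V_GS − V_th = 1.4 − 0.607 = 0.793 V.
k_n = μ_nC_ox · (W/L) = 2.304 mA/V².
I_D = ½ k_n V_ov² = 0.5 × 2.304 × 0.793² = 0.724 mA.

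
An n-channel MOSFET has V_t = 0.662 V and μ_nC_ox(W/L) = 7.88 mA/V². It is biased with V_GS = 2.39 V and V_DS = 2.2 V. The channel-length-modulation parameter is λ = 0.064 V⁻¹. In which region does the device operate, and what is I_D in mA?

Saturation; I_D = 13.4 mA

V_ov = V_GS − V_t = 2.39 − 0.662 = 1.73 V.
Since V_DS = 2.2 V ≥ V_ov = 1.73 V, the device is in saturation.
I_D = ½ k_n V_ov² (1 + λ V_DS) = 0.5 × 7.88 × 1.73² × (1 + 0.064 × 2.2) = 13.4 mA.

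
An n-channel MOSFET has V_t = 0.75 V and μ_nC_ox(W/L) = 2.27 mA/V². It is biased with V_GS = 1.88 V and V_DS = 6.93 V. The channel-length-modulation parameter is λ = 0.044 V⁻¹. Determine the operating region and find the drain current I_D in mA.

V_ov = V_GS − V_t = 1.88 − 0.75 = 1.13 V.
Since V_DS = 6.93 V ≥ V_ov = 1.13 V, the device is in saturation.
I_D = ½ k_n V_ov² (1 + λ V_DS) = 0.5 × 2.27 × 1.13² × (1 + 0.044 × 6.93) = 1.89 mA.

Saturation; I_D = 1.89 mA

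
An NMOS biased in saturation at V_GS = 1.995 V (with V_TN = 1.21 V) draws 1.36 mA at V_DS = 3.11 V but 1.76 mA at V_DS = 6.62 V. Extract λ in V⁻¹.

λ = 0.113 V⁻¹

With V_GS fixed, I_D ∝ (1 + λ V_DS) in saturation, so I_D2/I_D1 = (1 + λ V_DS2)/(1 + λ V_DS1).
1.76/1.36 = 1.294 = (1 + 6.62 λ)/(1 + 3.11 λ).
Solving: λ (I_D1 V_DS2 − I_D2 V_DS1) = I_D2 − I_D1, so λ = (1.76 − 1.36) / (1.36 × 6.62 − 1.76 × 3.11) = 0.4 / 3.53 = 0.113 V⁻¹.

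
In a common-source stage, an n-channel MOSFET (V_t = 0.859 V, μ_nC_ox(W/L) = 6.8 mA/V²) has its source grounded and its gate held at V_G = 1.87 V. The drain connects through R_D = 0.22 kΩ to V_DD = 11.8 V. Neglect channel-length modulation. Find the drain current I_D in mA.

V_GS = V_G = 1.87 V, so V_ov = 1.87 − 0.859 = 1.01 V.
Assume saturation: I_D = ½ k_n V_ov² = 0.5 × 6.8 × 1.01² = 3.48 mA, giving V_DS = V_DD − I_D R_D = 11.8 − 3.48 × 0.22 = 11 V.
V_DS = 11 V ≥ V_ov = 1.01 V, confirming saturation.

I_D = 3.48 mA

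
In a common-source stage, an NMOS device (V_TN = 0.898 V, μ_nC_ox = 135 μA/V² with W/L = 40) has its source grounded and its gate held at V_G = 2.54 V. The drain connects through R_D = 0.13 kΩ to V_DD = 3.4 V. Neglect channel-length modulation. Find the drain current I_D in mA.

I_D = 7.28 mA

V_GS = V_G = 2.54 V, so V_ov = 2.54 − 0.898 = 1.64 V.
k_n = μ_nC_ox · (W/L) = 5.4 mA/V².
Assume saturation: I_D = ½ k_n V_ov² = 0.5 × 5.4 × 1.64² = 7.28 mA, giving V_DS = V_DD − I_D R_D = 3.4 − 7.28 × 0.13 = 2.45 V.
V_DS = 2.45 V ≥ V_ov = 1.64 V, confirming saturation.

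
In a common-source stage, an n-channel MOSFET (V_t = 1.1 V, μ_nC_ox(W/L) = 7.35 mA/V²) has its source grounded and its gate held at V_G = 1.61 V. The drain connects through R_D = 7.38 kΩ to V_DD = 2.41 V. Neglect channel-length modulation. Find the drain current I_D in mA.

I_D = 0.314 mA

V_GS = V_G = 1.61 V, so V_ov = 1.61 − 1.1 = 0.51 V.
Assume saturation: I_D = ½ k_n V_ov² = 0.5 × 7.35 × 0.51² = 0.956 mA, giving V_DS = V_DD − I_D R_D = 2.41 − 0.956 × 7.38 = -4.64 V.
But -4.64 V < V_ov = 0.51 V, so the device is actually in triode.
In triode I_D = k_n[V_ov V_DS − ½ V_DS²] and I_D = (V_DD − V_DS)/R_D. Equating: 27.1 V_DS² − 28.66 V_DS + 2.41 = 0, giving V_DS = 0.0921 V (the root below V_ov).
I_D = (2.41 − 0.0921) / 7.38 = 0.314 mA.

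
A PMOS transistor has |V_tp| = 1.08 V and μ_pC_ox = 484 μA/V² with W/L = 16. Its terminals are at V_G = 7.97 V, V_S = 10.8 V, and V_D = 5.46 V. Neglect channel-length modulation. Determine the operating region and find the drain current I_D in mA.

V_SG = V_S − V_G = 10.8 − 7.97 = 2.83 V; V_SD = V_S − V_D = 10.8 − 5.46 = 5.34 V.
k_p = μ_pC_ox · (W/L) = 7.744 mA/V².
V_ov = V_SG − |V_tp| = 2.83 − 1.08 = 1.75 V.
Since V_SD = 5.34 V ≥ V_ov = 1.75 V, the device is in saturation.
I_D = ½ k_p V_ov² = 0.5 × 7.744 × 1.75² = 11.9 mA.

Saturation; I_D = 11.9 mA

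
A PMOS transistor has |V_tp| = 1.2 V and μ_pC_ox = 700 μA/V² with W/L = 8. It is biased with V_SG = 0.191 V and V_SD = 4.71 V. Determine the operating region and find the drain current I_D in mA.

Cutoff; I_D = 0 mA

V_SG = 0.191 V < |V_tp| = 1.2 V, so the transistor is in cutoff.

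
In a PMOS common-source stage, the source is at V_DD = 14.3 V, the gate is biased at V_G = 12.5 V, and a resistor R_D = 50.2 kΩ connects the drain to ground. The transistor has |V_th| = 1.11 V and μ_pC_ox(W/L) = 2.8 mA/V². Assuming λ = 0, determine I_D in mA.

I_D = 0.282 mA

V_SG = V_DD − V_G = 14.3 − 12.5 = 1.8 V, so V_ov = 1.8 − 1.11 = 0.69 V.
Assume saturation: I_D = ½ k_p V_ov² = 0.5 × 2.8 × 0.69² = 0.667 mA, giving V_SD = V_DD − I_D R_D = 14.3 − 0.667 × 50.2 = -19.2 V.
But -19.2 V < V_ov = 0.69 V, so the device is actually in triode.
In triode I_D = k_p[V_ov V_SD − ½ V_SD²] and I_D = (V_DD − V_SD)/R_D. Equating: 70.3 V_SD² − 97.99 V_SD + 14.3 = 0, giving V_SD = 0.166 V (the root below V_ov).
I_D = (14.3 − 0.166) / 50.2 = 0.282 mA.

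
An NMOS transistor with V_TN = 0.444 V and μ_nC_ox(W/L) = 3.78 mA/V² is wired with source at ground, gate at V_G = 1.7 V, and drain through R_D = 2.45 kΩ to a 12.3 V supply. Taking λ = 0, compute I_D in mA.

V_GS = V_G = 1.7 V, so V_ov = 1.7 − 0.444 = 1.26 V.
Assume saturation: I_D = ½ k_n V_ov² = 0.5 × 3.78 × 1.26² = 2.98 mA, giving V_DS = V_DD − I_D R_D = 12.3 − 2.98 × 2.45 = 5 V.
V_DS = 5 V ≥ V_ov = 1.26 V, confirming saturation.

I_D = 2.98 mA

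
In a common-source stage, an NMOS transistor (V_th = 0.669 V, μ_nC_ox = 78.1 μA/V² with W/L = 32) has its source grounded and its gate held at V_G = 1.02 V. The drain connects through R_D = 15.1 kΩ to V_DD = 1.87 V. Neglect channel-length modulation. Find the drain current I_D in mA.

I_D = 0.113 mA

V_GS = V_G = 1.02 V, so V_ov = 1.02 − 0.669 = 0.351 V.
k_n = μ_nC_ox · (W/L) = 2.499 mA/V².
Assume saturation: I_D = ½ k_n V_ov² = 0.5 × 2.499 × 0.351² = 0.154 mA, giving V_DS = V_DD − I_D R_D = 1.87 − 0.154 × 15.1 = -0.455 V.
But -0.455 V < V_ov = 0.351 V, so the device is actually in triode.
In triode I_D = k_n[V_ov V_DS − ½ V_DS²] and I_D = (V_DD − V_DS)/R_D. Equating: 18.9 V_DS² − 14.25 V_DS + 1.87 = 0, giving V_DS = 0.169 V (the root below V_ov).
I_D = (1.87 − 0.169) / 15.1 = 0.113 mA.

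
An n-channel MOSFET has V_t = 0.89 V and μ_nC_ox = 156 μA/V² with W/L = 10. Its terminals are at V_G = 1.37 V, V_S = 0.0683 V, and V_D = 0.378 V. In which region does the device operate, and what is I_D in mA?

V_GS = V_G − V_S = 1.37 − 0.0683 = 1.3 V; V_DS = V_D − V_S = 0.378 − 0.0683 = 0.31 V.
k_n = μ_nC_ox · (W/L) = 1.56 mA/V².
V_ov = V_GS − V_t = 1.3 − 0.89 = 0.412 V.
Since V_DS = 0.31 V < V_ov = 0.412 V, the device is in the triode region.
I_D = k_n [V_ov · V_DS − ½ V_DS²] = 1.56 × [0.412 × 0.31 − 0.5 × 0.31²] = 0.124 mA.

Triode; I_D = 0.124 mA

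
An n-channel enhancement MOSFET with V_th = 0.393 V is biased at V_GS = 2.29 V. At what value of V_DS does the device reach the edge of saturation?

The boundary between triode and saturation is V_DS = V_GS − V_th = V_ov.
V_ov = 2.29 − 0.393 = 1.9 V.

V_DS,sat = 1.90 V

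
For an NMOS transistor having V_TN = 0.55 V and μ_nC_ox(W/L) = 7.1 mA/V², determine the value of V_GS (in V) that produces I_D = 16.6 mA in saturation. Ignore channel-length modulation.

V_GS = 2.71 V

In saturation I_D = ½ k_n (V_GS − V_TN)², so V_GS − V_TN = √(2 I_D / k_n) = √(2 × 16.6 / 7.1) = 2.16 V.
V_GS = 0.55 + 2.16 = 2.71 V.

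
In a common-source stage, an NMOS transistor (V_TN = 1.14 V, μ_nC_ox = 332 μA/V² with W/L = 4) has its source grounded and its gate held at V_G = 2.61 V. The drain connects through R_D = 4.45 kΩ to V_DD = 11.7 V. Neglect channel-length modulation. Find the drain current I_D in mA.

V_GS = V_G = 2.61 V, so V_ov = 2.61 − 1.14 = 1.47 V.
k_n = μ_nC_ox · (W/L) = 1.328 mA/V².
Assume saturation: I_D = ½ k_n V_ov² = 0.5 × 1.328 × 1.47² = 1.43 mA, giving V_DS = V_DD − I_D R_D = 11.7 − 1.43 × 4.45 = 5.31 V.
V_DS = 5.31 V ≥ V_ov = 1.47 V, confirming saturation.

I_D = 1.43 mA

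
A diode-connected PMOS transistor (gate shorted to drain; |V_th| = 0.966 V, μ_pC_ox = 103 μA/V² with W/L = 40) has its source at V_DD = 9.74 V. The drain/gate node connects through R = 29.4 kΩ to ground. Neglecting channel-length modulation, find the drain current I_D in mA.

With gate tied to drain, V_SG = V_SD ≥ V_SG − |V_th|, so the device is in saturation.
k_p = μ_pC_ox · (W/L) = 4.12 mA/V².
KCL at the drain: ½ k_p (V_SG − |V_th|)² = (V_DD − V_SG)/R.
Let x = V_SG − 0.966. Then 60.6 x² + x − 8.774 = 0, giving x = 0.372 V (positive root), so V_SG = 1.34 V.
I_D = (V_DD − V_SG)/R = (9.74 − 1.34) / 29.4 = 0.286 mA.

I_D = 0.286 mA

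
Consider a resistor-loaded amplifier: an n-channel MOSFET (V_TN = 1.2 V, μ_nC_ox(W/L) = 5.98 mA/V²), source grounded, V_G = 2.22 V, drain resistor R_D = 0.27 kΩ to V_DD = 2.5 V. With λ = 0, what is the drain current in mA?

V_GS = V_G = 2.22 V, so V_ov = 2.22 − 1.2 = 1.02 V.
Assume saturation: I_D = ½ k_n V_ov² = 0.5 × 5.98 × 1.02² = 3.11 mA, giving V_DS = V_DD − I_D R_D = 2.5 − 3.11 × 0.27 = 1.66 V.
V_DS = 1.66 V ≥ V_ov = 1.02 V, confirming saturation.

I_D = 3.11 mA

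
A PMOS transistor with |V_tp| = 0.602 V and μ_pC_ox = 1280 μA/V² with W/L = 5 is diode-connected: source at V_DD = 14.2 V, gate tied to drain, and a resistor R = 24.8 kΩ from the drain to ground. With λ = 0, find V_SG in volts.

V_SG = 1.01 V

With gate tied to drain, V_SG = V_SD ≥ V_SG − |V_tp|, so the device is in saturation.
k_p = μ_pC_ox · (W/L) = 6.4 mA/V².
KCL at the drain: ½ k_p (V_SG − |V_tp|)² = (V_DD − V_SG)/R.
Let x = V_SG − 0.602. Then 79.4 x² + x − 13.6 = 0, giving x = 0.408 V (positive root), so V_SG = 1.01 V.
I_D = (V_DD − V_SG)/R = (14.2 − 1.01) / 24.8 = 0.532 mA.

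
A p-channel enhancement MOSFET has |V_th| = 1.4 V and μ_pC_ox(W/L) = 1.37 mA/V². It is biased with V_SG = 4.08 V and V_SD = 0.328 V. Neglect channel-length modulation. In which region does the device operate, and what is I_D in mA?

V_ov = V_SG − |V_th| = 4.08 − 1.4 = 2.68 V.
Since V_SD = 0.328 V < V_ov = 2.68 V, the device is in the triode region.
I_D = k_p [V_ov · V_SD − ½ V_SD²] = 1.37 × [2.68 × 0.328 − 0.5 × 0.328²] = 1.13 mA.

Triode; I_D = 1.13 mA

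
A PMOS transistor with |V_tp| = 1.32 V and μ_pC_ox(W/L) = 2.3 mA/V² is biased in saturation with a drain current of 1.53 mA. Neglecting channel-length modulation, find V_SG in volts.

In saturation I_D = ½ k_p (V_SG − |V_tp|)², so V_SG − |V_tp| = √(2 I_D / k_p) = √(2 × 1.53 / 2.3) = 1.15 V.
V_SG = 1.32 + 1.15 = 2.47 V.

V_SG = 2.47 V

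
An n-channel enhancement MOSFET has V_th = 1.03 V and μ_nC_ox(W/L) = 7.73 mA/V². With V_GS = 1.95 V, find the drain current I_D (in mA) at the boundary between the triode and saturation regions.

At the boundary V_DS = V_ov = V_GS − V_th = 1.95 − 1.03 = 0.92 V.
I_D = ½ k_n V_ov² = 0.5 × 7.73 × 0.92² = 3.27 mA.

I_D = 3.27 mA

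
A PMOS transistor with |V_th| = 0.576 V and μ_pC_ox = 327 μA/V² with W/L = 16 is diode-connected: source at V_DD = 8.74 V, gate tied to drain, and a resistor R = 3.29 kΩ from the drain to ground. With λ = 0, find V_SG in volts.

V_SG = 1.49 V

With gate tied to drain, V_SG = V_SD ≥ V_SG − |V_th|, so the device is in saturation.
k_p = μ_pC_ox · (W/L) = 5.232 mA/V².
KCL at the drain: ½ k_p (V_SG − |V_th|)² = (V_DD − V_SG)/R.
Let x = V_SG − 0.576. Then 8.61 x² + x − 8.164 = 0, giving x = 0.918 V (positive root), so V_SG = 1.49 V.
I_D = (V_DD − V_SG)/R = (8.74 − 1.49) / 3.29 = 2.2 mA.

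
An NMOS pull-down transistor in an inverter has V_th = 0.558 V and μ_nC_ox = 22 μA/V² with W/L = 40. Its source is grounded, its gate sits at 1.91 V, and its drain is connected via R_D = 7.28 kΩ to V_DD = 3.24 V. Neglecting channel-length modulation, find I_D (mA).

I_D = 0.392 mA

V_GS = V_G = 1.91 V, so V_ov = 1.91 − 0.558 = 1.35 V.
k_n = μ_nC_ox · (W/L) = 0.88 mA/V².
Assume saturation: I_D = ½ k_n V_ov² = 0.5 × 0.88 × 1.35² = 0.804 mA, giving V_DS = V_DD − I_D R_D = 3.24 − 0.804 × 7.28 = -2.62 V.
But -2.62 V < V_ov = 1.35 V, so the device is actually in triode.
In triode I_D = k_n[V_ov V_DS − ½ V_DS²] and I_D = (V_DD − V_DS)/R_D. Equating: 3.2 V_DS² − 9.661 V_DS + 3.24 = 0, giving V_DS = 0.384 V (the root below V_ov).
I_D = (3.24 − 0.384) / 7.28 = 0.392 mA.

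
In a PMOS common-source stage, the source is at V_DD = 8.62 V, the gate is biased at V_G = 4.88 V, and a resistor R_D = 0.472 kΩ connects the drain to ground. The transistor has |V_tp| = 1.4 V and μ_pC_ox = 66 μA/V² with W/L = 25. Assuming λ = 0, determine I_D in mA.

I_D = 4.52 mA

V_SG = V_DD − V_G = 8.62 − 4.88 = 3.74 V, so V_ov = 3.74 − 1.4 = 2.34 V.
k_p = μ_pC_ox · (W/L) = 1.65 mA/V².
Assume saturation: I_D = ½ k_p V_ov² = 0.5 × 1.65 × 2.34² = 4.52 mA, giving V_SD = V_DD − I_D R_D = 8.62 − 4.52 × 0.472 = 6.49 V.
V_SD = 6.49 V ≥ V_ov = 2.34 V, confirming saturation.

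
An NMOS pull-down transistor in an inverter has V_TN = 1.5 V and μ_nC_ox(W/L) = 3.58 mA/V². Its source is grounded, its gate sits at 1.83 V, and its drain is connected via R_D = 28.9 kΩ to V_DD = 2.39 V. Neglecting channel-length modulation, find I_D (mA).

I_D = 0.0800 mA

V_GS = V_G = 1.83 V, so V_ov = 1.83 − 1.5 = 0.33 V.
Assume saturation: I_D = ½ k_n V_ov² = 0.5 × 3.58 × 0.33² = 0.195 mA, giving V_DS = V_DD − I_D R_D = 2.39 − 0.195 × 28.9 = -3.24 V.
But -3.24 V < V_ov = 0.33 V, so the device is actually in triode.
In triode I_D = k_n[V_ov V_DS − ½ V_DS²] and I_D = (V_DD − V_DS)/R_D. Equating: 51.7 V_DS² − 35.14 V_DS + 2.39 = 0, giving V_DS = 0.0767 V (the root below V_ov).
I_D = (2.39 − 0.0767) / 28.9 = 0.08 mA.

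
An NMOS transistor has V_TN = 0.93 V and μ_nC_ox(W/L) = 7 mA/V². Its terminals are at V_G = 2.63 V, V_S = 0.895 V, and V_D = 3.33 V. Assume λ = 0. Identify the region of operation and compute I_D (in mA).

V_GS = V_G − V_S = 2.63 − 0.895 = 1.73 V; V_DS = V_D − V_S = 3.33 − 0.895 = 2.44 V.
V_ov = V_GS − V_TN = 1.73 − 0.93 = 0.805 V.
Since V_DS = 2.44 V ≥ V_ov = 0.805 V, the device is in saturation.
I_D = ½ k_n V_ov² = 0.5 × 7 × 0.805² = 2.27 mA.

Saturation; I_D = 2.27 mA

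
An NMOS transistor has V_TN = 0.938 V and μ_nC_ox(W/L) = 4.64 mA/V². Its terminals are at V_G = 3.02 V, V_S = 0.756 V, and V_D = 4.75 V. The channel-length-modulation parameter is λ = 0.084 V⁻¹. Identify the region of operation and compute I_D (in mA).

V_GS = V_G − V_S = 3.02 − 0.756 = 2.26 V; V_DS = V_D − V_S = 4.75 − 0.756 = 3.99 V.
V_ov = V_GS − V_TN = 2.26 − 0.938 = 1.33 V.
Since V_DS = 3.99 V ≥ V_ov = 1.33 V, the device is in saturation.
I_D = ½ k_n V_ov² (1 + λ V_DS) = 0.5 × 4.64 × 1.33² × (1 + 0.084 × 3.99) = 5.45 mA.

Saturation; I_D = 5.45 mA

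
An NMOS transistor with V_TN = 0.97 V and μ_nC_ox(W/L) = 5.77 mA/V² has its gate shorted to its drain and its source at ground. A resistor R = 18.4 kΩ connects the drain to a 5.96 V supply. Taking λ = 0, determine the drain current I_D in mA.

With gate tied to drain, V_GS = V_DS ≥ V_GS − V_TN, so the device is in saturation.
KCL at the drain: ½ k_n (V_GS − V_TN)² = (V_DD − V_GS)/R.
Let x = V_GS − 0.97. Then 53.1 x² + x − 4.99 = 0, giving x = 0.297 V (positive root), so V_GS = 1.27 V.
I_D = (V_DD − V_GS)/R = (5.96 − 1.27) / 18.4 = 0.255 mA.

I_D = 0.255 mA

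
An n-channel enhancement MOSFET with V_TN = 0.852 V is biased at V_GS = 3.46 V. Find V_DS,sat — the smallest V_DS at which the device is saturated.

V_DS,sat = 2.61 V

The boundary between triode and saturation is V_DS = V_GS − V_TN = V_ov.
V_ov = 3.46 − 0.852 = 2.61 V.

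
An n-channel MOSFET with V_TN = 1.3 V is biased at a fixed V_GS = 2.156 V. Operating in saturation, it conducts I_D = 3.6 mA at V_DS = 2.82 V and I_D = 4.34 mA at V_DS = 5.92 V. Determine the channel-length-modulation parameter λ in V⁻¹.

With V_GS fixed, I_D ∝ (1 + λ V_DS) in saturation, so I_D2/I_D1 = (1 + λ V_DS2)/(1 + λ V_DS1).
4.34/3.6 = 1.206 = (1 + 5.92 λ)/(1 + 2.82 λ).
Solving: λ (I_D1 V_DS2 − I_D2 V_DS1) = I_D2 − I_D1, so λ = (4.34 − 3.6) / (3.6 × 5.92 − 4.34 × 2.82) = 0.74 / 9.07 = 0.0816 V⁻¹.

λ = 0.0816 V⁻¹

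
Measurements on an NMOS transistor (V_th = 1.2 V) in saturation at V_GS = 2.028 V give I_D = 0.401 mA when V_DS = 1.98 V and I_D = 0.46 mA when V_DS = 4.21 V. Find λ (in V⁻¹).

λ = 0.0759 V⁻¹

With V_GS fixed, I_D ∝ (1 + λ V_DS) in saturation, so I_D2/I_D1 = (1 + λ V_DS2)/(1 + λ V_DS1).
0.46/0.401 = 1.147 = (1 + 4.21 λ)/(1 + 1.98 λ).
Solving: λ (I_D1 V_DS2 − I_D2 V_DS1) = I_D2 − I_D1, so λ = (0.46 − 0.401) / (0.401 × 4.21 − 0.46 × 1.98) = 0.059 / 0.777 = 0.0759 V⁻¹.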